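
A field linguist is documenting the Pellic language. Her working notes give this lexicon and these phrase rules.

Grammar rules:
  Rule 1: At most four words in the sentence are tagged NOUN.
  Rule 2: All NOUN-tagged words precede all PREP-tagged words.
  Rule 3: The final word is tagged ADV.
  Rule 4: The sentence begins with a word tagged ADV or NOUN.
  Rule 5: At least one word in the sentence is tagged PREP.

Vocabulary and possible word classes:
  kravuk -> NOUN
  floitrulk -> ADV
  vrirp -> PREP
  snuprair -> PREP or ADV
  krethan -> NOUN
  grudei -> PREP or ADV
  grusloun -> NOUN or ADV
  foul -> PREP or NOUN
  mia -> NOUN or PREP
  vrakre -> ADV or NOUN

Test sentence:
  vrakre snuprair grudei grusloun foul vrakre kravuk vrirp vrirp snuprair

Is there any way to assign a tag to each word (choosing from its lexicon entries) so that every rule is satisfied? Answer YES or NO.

YES

Candidates per position — 1:vrakre {ADV,NOUN}; 2:snuprair {PREP,ADV}; 3:grudei {PREP,ADV}; 4:grusloun {NOUN,ADV}; 5:foul {PREP,NOUN}; 6:vrakre {ADV,NOUN}; 7:kravuk {NOUN}; 8:vrirp {PREP}; 9:vrirp {PREP}; 10:snuprair {PREP,ADV}.
One satisfying assignment: NOUN ADV ADV NOUN NOUN ADV NOUN PREP PREP ADV.
Checking: rule 1 ok; rule 2 ok; rule 3 ok; rule 4 ok; rule 5 ok.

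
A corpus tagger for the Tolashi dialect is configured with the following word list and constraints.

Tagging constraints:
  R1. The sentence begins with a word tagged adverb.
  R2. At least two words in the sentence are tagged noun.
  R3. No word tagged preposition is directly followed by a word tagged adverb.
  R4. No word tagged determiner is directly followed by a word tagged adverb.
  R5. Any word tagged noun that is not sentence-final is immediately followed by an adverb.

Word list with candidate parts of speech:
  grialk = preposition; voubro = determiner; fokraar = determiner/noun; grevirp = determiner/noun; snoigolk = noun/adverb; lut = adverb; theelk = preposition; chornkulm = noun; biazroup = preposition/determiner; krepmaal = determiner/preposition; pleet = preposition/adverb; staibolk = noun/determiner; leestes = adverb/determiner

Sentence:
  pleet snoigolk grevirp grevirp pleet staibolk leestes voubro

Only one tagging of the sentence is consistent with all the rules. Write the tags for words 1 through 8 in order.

adverb adverb determiner noun adverb noun adverb determiner

Candidates per position — 1:pleet {preposition,adverb}; 2:snoigolk {noun,adverb}; 3:grevirp {determiner,noun}; 4:grevirp {determiner,noun}; 5:pleet {preposition,adverb}; 6:staibolk {noun,determiner}; 7:leestes {adverb,determiner}; 8:voubro {determiner}.
Position 1: tagging it preposition would leave rule 1 unsatisfiable, so it must be adverb.
Position 2: tagging it noun would leave rule 5 unsatisfiable, so it must be adverb.
Position 3: tagging it noun would leave rule 5 unsatisfiable, so it must be determiner.
Position 4: tagging it determiner would leave rule 2 unsatisfiable, so it must be noun.
Position 5: tagging it preposition would leave rule 5 unsatisfiable, so it must be adverb.
Position 6: tagging it determiner would leave rule 2 unsatisfiable, so it must be noun.
Position 7: tagging it determiner would leave rule 5 unsatisfiable, so it must be adverb.
That leaves exactly one tagging: adverb adverb determiner noun adverb noun adverb determiner.
Check: rule 1 ok; rule 2 ok; rule 3 ok; rule 4 ok; rule 5 ok.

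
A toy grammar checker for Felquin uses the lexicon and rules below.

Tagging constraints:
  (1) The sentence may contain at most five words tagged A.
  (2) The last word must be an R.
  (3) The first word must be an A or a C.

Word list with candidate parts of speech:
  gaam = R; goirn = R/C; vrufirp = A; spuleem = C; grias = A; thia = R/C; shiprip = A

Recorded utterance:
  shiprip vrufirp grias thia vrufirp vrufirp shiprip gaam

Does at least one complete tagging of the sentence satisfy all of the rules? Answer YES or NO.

NO

Candidates per position — 1:shiprip {A}; 2:vrufirp {A}; 3:grias {A}; 4:thia {R,C}; 5:vrufirp {A}; 6:vrufirp {A}; 7:shiprip {A}; 8:gaam {R}.
Rule 1 cannot be satisfied by any choice of tags from the lexicon.
So there is no consistent tagging.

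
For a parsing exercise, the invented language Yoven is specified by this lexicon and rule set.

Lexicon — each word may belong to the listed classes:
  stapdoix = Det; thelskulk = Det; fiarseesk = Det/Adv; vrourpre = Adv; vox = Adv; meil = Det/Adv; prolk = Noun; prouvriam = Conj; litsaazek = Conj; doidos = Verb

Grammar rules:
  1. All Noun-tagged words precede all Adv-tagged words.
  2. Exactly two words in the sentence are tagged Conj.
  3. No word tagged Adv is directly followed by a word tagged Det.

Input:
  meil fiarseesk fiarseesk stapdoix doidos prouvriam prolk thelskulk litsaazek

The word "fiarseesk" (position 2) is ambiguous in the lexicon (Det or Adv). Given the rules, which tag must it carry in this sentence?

Det

Candidates per position — 1:meil {Det,Adv}; 2:fiarseesk {Det,Adv}; 3:fiarseesk {Det,Adv}; 4:stapdoix {Det}; 5:doidos {Verb}; 6:prouvriam {Conj}; 7:prolk {Noun}; 8:thelskulk {Det}; 9:litsaazek {Conj}.
At position 1, choosing Adv makes rule 1 impossible to satisfy; hence Det.
At position 2, choosing Adv makes rule 1 impossible to satisfy; hence Det.
At position 3, choosing Adv makes rule 1 impossible to satisfy; hence Det.
The unique satisfying tagging is: Det Det Det Det Verb Conj Noun Det Conj.
Rule-by-rule: rule 1 holds; rule 2 holds; rule 3 holds.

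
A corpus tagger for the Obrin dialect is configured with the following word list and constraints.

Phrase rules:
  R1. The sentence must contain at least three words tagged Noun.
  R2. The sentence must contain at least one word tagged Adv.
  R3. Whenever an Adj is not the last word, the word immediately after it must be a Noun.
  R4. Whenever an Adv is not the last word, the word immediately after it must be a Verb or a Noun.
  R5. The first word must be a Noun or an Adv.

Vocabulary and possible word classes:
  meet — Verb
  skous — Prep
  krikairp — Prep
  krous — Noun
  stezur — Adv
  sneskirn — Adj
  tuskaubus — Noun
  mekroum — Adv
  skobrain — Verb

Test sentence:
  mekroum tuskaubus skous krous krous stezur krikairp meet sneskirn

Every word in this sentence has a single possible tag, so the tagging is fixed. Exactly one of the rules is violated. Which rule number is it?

Fixed tagging: Adv Noun Prep Noun Noun Adv Prep Verb Adj.
Checking each rule: R1 ok, R2 ok, R3 ok, R4 fails, R5 ok.
Only rule 4 fails.

4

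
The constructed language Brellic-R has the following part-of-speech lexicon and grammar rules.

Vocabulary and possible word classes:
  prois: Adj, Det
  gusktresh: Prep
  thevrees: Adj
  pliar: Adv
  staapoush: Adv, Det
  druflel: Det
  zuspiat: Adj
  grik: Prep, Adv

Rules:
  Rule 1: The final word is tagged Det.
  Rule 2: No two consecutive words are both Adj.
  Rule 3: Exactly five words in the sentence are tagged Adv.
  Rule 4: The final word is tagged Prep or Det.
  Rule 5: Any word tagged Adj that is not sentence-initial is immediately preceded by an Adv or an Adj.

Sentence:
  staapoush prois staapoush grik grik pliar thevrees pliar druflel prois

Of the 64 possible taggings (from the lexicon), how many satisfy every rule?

Candidates per position — 1:staapoush {Adv,Det}; 2:prois {Adj,Det}; 3:staapoush {Adv,Det}; 4:grik {Prep,Adv}; 5:grik {Prep,Adv}; 6:pliar {Adv}; 7:thevrees {Adj}; 8:pliar {Adv}; 9:druflel {Det}; 10:prois {Adj,Det}.
There are 64 candidate sequences in total.
Checking each against the rules leaves 7 sequences.
Count = 7.

7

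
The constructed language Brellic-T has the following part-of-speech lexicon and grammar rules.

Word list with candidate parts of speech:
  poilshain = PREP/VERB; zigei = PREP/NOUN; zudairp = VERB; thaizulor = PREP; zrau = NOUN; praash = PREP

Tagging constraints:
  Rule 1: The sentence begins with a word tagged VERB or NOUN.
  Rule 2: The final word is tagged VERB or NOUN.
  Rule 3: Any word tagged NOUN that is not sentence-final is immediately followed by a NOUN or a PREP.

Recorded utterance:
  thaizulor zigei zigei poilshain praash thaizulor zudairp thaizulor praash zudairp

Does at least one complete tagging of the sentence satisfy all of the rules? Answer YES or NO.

Candidates per position — 1:thaizulor {PREP}; 2:zigei {PREP,NOUN}; 3:zigei {PREP,NOUN}; 4:poilshain {PREP,VERB}; 5:praash {PREP}; 6:thaizulor {PREP}; 7:zudairp {VERB}; 8:thaizulor {PREP}; 9:praash {PREP}; 10:zudairp {VERB}.
Rule 1 cannot be satisfied by any choice of tags from the lexicon.
So there is no consistent tagging.

NO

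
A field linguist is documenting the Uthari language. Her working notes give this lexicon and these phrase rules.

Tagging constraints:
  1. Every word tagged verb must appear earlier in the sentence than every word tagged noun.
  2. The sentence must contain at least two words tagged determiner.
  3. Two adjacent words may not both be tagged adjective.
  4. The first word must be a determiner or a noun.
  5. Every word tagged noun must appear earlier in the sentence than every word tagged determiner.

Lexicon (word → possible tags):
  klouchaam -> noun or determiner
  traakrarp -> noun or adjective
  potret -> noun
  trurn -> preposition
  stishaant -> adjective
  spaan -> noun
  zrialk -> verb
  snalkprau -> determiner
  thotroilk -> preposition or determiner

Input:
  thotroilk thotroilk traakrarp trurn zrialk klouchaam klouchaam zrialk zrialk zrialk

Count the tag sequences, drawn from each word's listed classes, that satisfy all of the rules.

2

Candidates per position — 1:thotroilk {preposition,determiner}; 2:thotroilk {preposition,determiner}; 3:traakrarp {noun,adjective}; 4:trurn {preposition}; 5:zrialk {verb}; 6:klouchaam {noun,determiner}; 7:klouchaam {noun,determiner}; 8:zrialk {verb}; 9:zrialk {verb}; 10:zrialk {verb}.
There are 32 candidate sequences in total.
The sequences that satisfy every rule: determiner preposition adjective preposition verb determiner determiner verb verb verb; determiner determiner adjective preposition verb determiner determiner verb verb verb.
Count = 2.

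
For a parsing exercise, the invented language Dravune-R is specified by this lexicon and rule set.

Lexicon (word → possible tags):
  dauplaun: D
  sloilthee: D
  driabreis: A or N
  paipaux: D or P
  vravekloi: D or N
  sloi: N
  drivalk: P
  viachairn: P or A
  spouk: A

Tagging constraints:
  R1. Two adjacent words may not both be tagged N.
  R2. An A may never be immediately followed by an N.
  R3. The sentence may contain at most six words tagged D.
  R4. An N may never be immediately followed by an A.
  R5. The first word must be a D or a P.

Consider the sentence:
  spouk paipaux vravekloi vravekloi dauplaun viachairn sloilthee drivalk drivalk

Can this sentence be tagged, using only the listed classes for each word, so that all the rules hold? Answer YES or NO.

Candidates per position — 1:spouk {A}; 2:paipaux {D,P}; 3:vravekloi {D,N}; 4:vravekloi {D,N}; 5:dauplaun {D}; 6:viachairn {P,A}; 7:sloilthee {D}; 8:drivalk {P}; 9:drivalk {P}.
Rule 5 cannot be satisfied by any choice of tags from the lexicon.
So there is no consistent tagging.

NO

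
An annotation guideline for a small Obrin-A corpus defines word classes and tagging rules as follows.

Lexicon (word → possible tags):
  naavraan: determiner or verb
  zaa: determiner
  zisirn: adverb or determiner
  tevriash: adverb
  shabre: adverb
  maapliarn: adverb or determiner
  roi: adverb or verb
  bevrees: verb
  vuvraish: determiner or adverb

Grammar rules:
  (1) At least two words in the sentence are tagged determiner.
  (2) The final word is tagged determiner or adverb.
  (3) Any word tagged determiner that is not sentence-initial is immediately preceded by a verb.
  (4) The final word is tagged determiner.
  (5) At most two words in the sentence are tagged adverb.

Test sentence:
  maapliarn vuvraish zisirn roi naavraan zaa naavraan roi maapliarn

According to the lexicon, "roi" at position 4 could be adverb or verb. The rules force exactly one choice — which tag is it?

verb

Candidates per position — 1:maapliarn {adverb,determiner}; 2:vuvraish {determiner,adverb}; 3:zisirn {adverb,determiner}; 4:roi {adverb,verb}; 5:naavraan {determiner,verb}; 6:zaa {determiner}; 7:naavraan {determiner,verb}; 8:roi {adverb,verb}; 9:maapliarn {adverb,determiner}.
Word 2 cannot be determiner — rule 3 would then fail for every completion. It is adverb.
Word 3 cannot be determiner — rule 3 would then fail for every completion. It is adverb.
Word 4 cannot be adverb — rule 5 would then fail for every completion. It is verb.
Word 5 cannot be determiner — rule 3 would then fail for every completion. It is verb.
Word 7 cannot be determiner — rule 3 would then fail for every completion. It is verb.
Word 8 cannot be adverb — rule 5 would then fail for every completion. It is verb.
Word 9 cannot be adverb — rule 4 would then fail for every completion. It is determiner.
Word 1 cannot be adverb — rule 5 would then fail for every completion. It is determiner.
So the tagging must be: determiner adverb adverb verb verb determiner verb verb determiner.
Rule-by-rule: rule 1 ✓; rule 2 ✓; rule 3 ✓; rule 4 ✓; rule 5 ✓.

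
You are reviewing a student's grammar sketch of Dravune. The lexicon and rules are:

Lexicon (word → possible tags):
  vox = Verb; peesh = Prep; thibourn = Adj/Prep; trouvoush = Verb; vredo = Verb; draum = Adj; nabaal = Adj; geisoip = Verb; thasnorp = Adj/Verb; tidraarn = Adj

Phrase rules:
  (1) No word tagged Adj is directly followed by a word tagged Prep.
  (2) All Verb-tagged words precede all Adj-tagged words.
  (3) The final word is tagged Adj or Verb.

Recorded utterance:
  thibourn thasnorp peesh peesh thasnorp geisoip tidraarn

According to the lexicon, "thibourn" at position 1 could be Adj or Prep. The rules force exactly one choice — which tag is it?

Candidates per position — 1:thibourn {Adj,Prep}; 2:thasnorp {Adj,Verb}; 3:peesh {Prep}; 4:peesh {Prep}; 5:thasnorp {Adj,Verb}; 6:geisoip {Verb}; 7:tidraarn {Adj}.
If word 1 were Adj, no tagging could satisfy rule 2; so word 1 is Prep.
If word 2 were Adj, no tagging could satisfy rule 1; so word 2 is Verb.
If word 5 were Adj, no tagging could satisfy rule 2; so word 5 is Verb.
The unique satisfying tagging is: Prep Verb Prep Prep Verb Verb Adj.
Rule-by-rule: rule 1 ok; rule 2 ok; rule 3 ok.

Prep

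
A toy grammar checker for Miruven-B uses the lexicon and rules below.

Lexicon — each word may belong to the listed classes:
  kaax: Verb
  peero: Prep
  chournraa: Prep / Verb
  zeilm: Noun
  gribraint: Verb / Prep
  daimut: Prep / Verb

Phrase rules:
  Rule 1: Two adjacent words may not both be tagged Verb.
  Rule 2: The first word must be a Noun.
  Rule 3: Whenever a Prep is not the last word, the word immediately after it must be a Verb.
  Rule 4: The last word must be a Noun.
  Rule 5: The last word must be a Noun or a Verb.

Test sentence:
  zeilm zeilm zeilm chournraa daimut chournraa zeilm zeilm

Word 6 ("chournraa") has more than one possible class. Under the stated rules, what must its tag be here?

Candidates per position — 1:zeilm {Noun}; 2:zeilm {Noun}; 3:zeilm {Noun}; 4:chournraa {Prep,Verb}; 5:daimut {Prep,Verb}; 6:chournraa {Prep,Verb}; 7:zeilm {Noun}; 8:zeilm {Noun}.
Position 6: tagging it Prep would leave rule 3 unsatisfiable, so it must be Verb.
Position 5: tagging it Verb would leave rule 1 unsatisfiable, so it must be Prep.
Position 4: tagging it Prep would leave rule 3 unsatisfiable, so it must be Verb.
So the tagging must be: Noun Noun Noun Verb Prep Verb Noun Noun.
Check: rule 1 satisfied; rule 2 satisfied; rule 3 satisfied; rule 4 satisfied; rule 5 satisfied.

Verb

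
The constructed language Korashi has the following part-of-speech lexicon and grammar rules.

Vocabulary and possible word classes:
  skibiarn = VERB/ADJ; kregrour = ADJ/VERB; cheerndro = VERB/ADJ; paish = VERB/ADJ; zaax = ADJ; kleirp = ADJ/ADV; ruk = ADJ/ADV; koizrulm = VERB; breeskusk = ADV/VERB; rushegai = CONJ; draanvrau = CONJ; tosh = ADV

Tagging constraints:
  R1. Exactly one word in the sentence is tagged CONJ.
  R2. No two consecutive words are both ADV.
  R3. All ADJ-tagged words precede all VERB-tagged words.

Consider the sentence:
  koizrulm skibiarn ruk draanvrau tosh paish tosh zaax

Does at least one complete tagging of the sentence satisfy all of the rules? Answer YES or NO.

NO

Candidates per position — 1:koizrulm {VERB}; 2:skibiarn {VERB,ADJ}; 3:ruk {ADJ,ADV}; 4:draanvrau {CONJ}; 5:tosh {ADV}; 6:paish {VERB,ADJ}; 7:tosh {ADV}; 8:zaax {ADJ}.
Rule 3 cannot be satisfied by any choice of tags from the lexicon.
So there is no consistent tagging.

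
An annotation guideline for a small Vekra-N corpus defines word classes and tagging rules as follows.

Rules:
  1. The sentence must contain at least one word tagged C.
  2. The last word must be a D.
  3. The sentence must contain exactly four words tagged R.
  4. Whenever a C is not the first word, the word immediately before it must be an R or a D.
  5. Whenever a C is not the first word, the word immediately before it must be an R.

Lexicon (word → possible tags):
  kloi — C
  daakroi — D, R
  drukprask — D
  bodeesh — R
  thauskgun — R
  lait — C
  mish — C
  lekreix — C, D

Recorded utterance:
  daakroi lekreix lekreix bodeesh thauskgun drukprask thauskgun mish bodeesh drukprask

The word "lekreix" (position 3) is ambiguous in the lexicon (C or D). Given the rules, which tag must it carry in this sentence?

D

Candidates per position — 1:daakroi {D,R}; 2:lekreix {C,D}; 3:lekreix {C,D}; 4:bodeesh {R}; 5:thauskgun {R}; 6:drukprask {D}; 7:thauskgun {R}; 8:mish {C}; 9:bodeesh {R}; 10:drukprask {D}.
Position 1: R is ruled out by rule 3; that leaves D.
Position 2: C is ruled out by rule 5; that leaves D.
Position 3: C is ruled out by rule 5; that leaves D.
So the tagging must be: D D D R R D R C R D.
Verifying each rule — rule 1 ✓; rule 2 ✓; rule 3 ✓; rule 4 ✓; rule 5 ✓.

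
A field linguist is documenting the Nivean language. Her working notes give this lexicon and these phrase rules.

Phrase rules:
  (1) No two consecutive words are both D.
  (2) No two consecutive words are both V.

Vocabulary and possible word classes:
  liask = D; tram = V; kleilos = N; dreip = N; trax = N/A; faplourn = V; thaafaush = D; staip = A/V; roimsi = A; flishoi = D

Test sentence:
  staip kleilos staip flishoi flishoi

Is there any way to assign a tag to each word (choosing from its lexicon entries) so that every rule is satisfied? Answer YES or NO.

NO

Candidates per position — 1:staip {A,V}; 2:kleilos {N}; 3:staip {A,V}; 4:flishoi {D}; 5:flishoi {D}.
Rule 1 cannot be satisfied by any choice of tags from the lexicon.
So there is no consistent tagging.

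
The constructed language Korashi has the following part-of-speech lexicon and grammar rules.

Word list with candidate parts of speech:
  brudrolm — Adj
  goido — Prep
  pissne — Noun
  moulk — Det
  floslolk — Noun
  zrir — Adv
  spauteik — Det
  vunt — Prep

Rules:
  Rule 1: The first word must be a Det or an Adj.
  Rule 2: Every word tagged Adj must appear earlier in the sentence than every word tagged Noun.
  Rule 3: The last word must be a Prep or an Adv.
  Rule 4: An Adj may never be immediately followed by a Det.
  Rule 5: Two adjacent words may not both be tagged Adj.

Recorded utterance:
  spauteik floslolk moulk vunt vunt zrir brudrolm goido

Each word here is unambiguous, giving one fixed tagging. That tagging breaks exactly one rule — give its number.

2

Fixed tagging: Det Noun Det Prep Prep Adv Adj Prep.
Applying the rules: R1 ✓, R2 ✗, R3 ✓, R4 ✓, R5 ✓.
Only rule 2 fails.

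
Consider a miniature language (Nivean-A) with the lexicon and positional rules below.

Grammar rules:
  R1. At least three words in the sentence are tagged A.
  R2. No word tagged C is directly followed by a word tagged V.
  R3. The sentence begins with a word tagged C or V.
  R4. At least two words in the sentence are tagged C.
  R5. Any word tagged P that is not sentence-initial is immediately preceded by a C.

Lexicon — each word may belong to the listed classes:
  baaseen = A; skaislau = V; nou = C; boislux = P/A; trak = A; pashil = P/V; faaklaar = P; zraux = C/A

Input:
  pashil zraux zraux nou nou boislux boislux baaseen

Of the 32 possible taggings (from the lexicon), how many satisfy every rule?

Candidates per position — 1:pashil {P,V}; 2:zraux {C,A}; 3:zraux {C,A}; 4:nou {C}; 5:nou {C}; 6:boislux {P,A}; 7:boislux {P,A}; 8:baaseen {A}.
There are 32 candidate sequences in total.
Checking each against the rules leaves 7 sequences.
Count = 7.

7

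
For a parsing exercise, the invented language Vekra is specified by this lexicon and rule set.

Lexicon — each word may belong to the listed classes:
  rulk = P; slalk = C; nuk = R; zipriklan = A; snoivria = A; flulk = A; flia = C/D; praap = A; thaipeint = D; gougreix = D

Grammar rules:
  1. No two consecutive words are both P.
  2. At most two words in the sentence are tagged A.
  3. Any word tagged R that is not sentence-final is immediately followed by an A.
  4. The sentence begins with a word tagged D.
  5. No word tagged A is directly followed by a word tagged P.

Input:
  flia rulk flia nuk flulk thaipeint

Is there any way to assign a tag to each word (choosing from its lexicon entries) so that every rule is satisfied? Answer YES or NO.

Candidates per position — 1:flia {C,D}; 2:rulk {P}; 3:flia {C,D}; 4:nuk {R}; 5:flulk {A}; 6:thaipeint {D}.
One satisfying assignment: D P C R A D.
Verifying each rule — rule 1 ✓; rule 2 ✓; rule 3 ✓; rule 4 ✓; rule 5 ✓.

YES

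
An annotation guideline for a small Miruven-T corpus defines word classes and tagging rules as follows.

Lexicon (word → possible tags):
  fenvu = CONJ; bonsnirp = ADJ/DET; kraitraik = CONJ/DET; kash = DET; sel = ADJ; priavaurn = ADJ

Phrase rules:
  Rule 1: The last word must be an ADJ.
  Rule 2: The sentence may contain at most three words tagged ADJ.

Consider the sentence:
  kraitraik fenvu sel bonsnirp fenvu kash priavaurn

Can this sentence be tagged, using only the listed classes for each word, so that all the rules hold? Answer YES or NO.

YES

Candidates per position — 1:kraitraik {CONJ,DET}; 2:fenvu {CONJ}; 3:sel {ADJ}; 4:bonsnirp {ADJ,DET}; 5:fenvu {CONJ}; 6:kash {DET}; 7:priavaurn {ADJ}.
One satisfying assignment: DET CONJ ADJ DET CONJ DET ADJ.
Checking: rule 1 ok; rule 2 ok.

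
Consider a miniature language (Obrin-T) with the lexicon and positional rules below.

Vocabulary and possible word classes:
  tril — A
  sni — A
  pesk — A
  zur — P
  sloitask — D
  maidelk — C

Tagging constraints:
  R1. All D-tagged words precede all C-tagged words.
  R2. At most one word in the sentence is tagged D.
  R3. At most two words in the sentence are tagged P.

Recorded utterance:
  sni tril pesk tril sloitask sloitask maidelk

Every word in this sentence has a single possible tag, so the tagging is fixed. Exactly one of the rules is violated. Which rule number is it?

2

Fixed tagging: A A A A D D C.
Rule check: R1 ✓, R2 ✗, R3 ✓.
Only rule 2 fails.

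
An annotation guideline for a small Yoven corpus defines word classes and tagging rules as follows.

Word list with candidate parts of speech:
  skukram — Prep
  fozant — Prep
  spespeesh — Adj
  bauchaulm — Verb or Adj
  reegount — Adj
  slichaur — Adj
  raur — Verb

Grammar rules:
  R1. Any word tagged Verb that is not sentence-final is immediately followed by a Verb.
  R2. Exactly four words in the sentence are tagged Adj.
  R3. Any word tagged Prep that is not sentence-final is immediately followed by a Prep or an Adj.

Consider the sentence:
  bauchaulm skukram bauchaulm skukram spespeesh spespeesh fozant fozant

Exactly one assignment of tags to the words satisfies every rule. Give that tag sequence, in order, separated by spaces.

Candidates per position — 1:bauchaulm {Verb,Adj}; 2:skukram {Prep}; 3:bauchaulm {Verb,Adj}; 4:skukram {Prep}; 5:spespeesh {Adj}; 6:spespeesh {Adj}; 7:fozant {Prep}; 8:fozant {Prep}.
If word 1 were Verb, no tagging could satisfy rule 1; so word 1 is Adj.
If word 3 were Verb, no tagging could satisfy rule 1; so word 3 is Adj.
The unique satisfying tagging is: Adj Prep Adj Prep Adj Adj Prep Prep.
Verifying each rule — rule 1 satisfied; rule 2 satisfied; rule 3 satisfied.

Adj Prep Adj Prep Adj Adj Prep Prep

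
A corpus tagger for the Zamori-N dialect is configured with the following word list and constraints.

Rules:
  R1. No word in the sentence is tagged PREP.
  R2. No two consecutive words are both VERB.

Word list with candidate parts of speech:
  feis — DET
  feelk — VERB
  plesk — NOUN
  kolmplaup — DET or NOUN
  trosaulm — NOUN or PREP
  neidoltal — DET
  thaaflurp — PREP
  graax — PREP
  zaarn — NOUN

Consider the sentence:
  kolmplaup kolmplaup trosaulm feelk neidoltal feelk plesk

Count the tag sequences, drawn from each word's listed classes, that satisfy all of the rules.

4

Candidates per position — 1:kolmplaup {DET,NOUN}; 2:kolmplaup {DET,NOUN}; 3:trosaulm {NOUN,PREP}; 4:feelk {VERB}; 5:neidoltal {DET}; 6:feelk {VERB}; 7:plesk {NOUN}.
There are 8 candidate sequences in total.
The sequences that satisfy every rule: DET DET NOUN VERB DET VERB NOUN; DET NOUN NOUN VERB DET VERB NOUN; NOUN DET NOUN VERB DET VERB NOUN; NOUN NOUN NOUN VERB DET VERB NOUN.
Count = 4.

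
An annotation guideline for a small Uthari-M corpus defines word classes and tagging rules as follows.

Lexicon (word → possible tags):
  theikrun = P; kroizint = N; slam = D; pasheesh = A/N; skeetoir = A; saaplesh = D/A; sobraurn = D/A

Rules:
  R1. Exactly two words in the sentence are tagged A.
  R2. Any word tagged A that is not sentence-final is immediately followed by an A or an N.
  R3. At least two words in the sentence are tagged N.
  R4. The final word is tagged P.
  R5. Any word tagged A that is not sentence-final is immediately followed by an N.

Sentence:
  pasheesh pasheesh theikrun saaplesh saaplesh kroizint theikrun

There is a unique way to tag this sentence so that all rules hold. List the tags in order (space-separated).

Candidates per position — 1:pasheesh {A,N}; 2:pasheesh {A,N}; 3:theikrun {P}; 4:saaplesh {D,A}; 5:saaplesh {D,A}; 6:kroizint {N}; 7:theikrun {P}.
Position 2: tagging it A would leave rule 2 unsatisfiable, so it must be N.
Position 4: tagging it A would leave rule 5 unsatisfiable, so it must be D.
Position 5: tagging it D would leave rule 1 unsatisfiable, so it must be A.
Position 1: tagging it N would leave rule 1 unsatisfiable, so it must be A.
So the tagging must be: A N P D A N P.
Checking: rule 1 ok; rule 2 ok; rule 3 ok; rule 4 ok; rule 5 ok.

A N P D A N P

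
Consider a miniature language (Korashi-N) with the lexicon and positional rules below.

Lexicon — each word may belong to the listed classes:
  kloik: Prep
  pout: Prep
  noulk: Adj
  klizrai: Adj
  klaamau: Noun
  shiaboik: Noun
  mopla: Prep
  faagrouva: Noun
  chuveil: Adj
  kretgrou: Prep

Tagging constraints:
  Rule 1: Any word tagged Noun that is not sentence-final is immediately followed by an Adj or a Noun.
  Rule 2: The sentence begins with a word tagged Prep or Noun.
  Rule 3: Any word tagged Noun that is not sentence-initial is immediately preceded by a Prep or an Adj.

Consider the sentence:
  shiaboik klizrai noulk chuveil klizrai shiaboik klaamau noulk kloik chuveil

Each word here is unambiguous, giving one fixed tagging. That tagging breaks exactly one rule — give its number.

Fixed tagging: Noun Adj Adj Adj Adj Noun Noun Adj Prep Adj.
Rule check: R1 holds, R2 holds, R3 violated.
Only rule 3 fails.

3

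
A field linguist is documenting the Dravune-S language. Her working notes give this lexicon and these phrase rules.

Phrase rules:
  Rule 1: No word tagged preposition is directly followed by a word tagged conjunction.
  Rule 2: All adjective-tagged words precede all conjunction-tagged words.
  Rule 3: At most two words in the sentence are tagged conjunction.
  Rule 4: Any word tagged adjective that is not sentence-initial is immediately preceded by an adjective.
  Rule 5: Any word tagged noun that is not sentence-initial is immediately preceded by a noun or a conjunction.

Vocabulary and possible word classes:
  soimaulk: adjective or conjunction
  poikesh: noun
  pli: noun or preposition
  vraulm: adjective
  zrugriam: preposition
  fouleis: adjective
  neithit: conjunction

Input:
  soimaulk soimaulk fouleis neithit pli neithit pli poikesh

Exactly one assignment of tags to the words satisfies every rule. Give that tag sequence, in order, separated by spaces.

adjective adjective adjective conjunction noun conjunction noun noun

Candidates per position — 1:soimaulk {adjective,conjunction}; 2:soimaulk {adjective,conjunction}; 3:fouleis {adjective}; 4:neithit {conjunction}; 5:pli {noun,preposition}; 6:neithit {conjunction}; 7:pli {noun,preposition}; 8:poikesh {noun}.
If word 1 were conjunction, no tagging could satisfy rule 2; so word 1 is adjective.
If word 2 were conjunction, no tagging could satisfy rule 2; so word 2 is adjective.
If word 5 were preposition, no tagging could satisfy rule 1; so word 5 is noun.
If word 7 were preposition, no tagging could satisfy rule 5; so word 7 is noun.
So the tagging must be: adjective adjective adjective conjunction noun conjunction noun noun.
Rule-by-rule: rule 1 ✓; rule 2 ✓; rule 3 ✓; rule 4 ✓; rule 5 ✓.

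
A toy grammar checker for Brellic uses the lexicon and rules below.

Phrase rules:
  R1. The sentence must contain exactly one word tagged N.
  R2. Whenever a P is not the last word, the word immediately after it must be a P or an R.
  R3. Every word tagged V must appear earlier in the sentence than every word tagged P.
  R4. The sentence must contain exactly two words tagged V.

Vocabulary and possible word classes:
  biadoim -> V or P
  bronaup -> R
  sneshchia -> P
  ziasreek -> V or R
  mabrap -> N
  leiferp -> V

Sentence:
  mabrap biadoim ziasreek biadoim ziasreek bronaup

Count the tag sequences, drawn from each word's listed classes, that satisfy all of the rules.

Candidates per position — 1:mabrap {N}; 2:biadoim {V,P}; 3:ziasreek {V,R}; 4:biadoim {V,P}; 5:ziasreek {V,R}; 6:bronaup {R}.
There are 16 candidate sequences in total.
The sequences that satisfy every rule: N V V P R R; N V R V R R.
Count = 2.

2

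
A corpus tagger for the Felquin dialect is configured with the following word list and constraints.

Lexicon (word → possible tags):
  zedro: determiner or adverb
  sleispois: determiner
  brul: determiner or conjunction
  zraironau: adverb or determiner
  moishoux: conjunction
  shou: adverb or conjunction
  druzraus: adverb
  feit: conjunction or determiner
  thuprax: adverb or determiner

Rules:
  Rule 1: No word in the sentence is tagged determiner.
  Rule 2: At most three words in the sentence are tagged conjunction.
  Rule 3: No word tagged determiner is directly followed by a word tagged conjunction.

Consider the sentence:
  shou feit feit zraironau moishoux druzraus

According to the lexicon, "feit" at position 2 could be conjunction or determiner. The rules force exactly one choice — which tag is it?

Candidates per position — 1:shou {adverb,conjunction}; 2:feit {conjunction,determiner}; 3:feit {conjunction,determiner}; 4:zraironau {adverb,determiner}; 5:moishoux {conjunction}; 6:druzraus {adverb}.
If word 2 were determiner, no tagging could satisfy rule 1; so word 2 is conjunction.
If word 3 were determiner, no tagging could satisfy rule 1; so word 3 is conjunction.
If word 4 were determiner, no tagging could satisfy rule 1; so word 4 is adverb.
If word 1 were conjunction, no tagging could satisfy rule 2; so word 1 is adverb.
So the tagging must be: adverb conjunction conjunction adverb conjunction adverb.
Checking: rule 1 holds; rule 2 holds; rule 3 holds.

conjunction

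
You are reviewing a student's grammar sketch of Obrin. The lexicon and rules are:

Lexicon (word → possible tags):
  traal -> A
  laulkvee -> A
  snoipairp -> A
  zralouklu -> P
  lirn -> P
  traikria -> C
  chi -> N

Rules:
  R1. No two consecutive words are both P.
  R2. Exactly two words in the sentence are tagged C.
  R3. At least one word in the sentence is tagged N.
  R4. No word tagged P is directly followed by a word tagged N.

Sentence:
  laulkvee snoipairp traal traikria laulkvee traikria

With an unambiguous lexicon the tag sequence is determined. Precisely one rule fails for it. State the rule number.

Fixed tagging: A A A C A C.
Checking each rule: R1 ✓, R2 ✓, R3 ✗, R4 ✓.
Only rule 3 fails.

3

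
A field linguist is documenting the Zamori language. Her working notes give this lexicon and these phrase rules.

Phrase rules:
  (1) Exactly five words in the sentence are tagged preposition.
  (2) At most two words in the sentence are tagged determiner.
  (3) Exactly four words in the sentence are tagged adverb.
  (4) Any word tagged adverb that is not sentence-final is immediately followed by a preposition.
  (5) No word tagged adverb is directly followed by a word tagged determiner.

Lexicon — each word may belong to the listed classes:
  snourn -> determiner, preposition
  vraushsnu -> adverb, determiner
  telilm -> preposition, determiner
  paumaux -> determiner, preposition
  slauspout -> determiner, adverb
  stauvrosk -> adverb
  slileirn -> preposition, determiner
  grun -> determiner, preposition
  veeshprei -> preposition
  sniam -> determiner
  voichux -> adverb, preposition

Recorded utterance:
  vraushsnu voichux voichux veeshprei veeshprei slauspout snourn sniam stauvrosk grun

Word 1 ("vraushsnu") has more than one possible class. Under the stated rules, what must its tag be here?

Candidates per position — 1:vraushsnu {adverb,determiner}; 2:voichux {adverb,preposition}; 3:voichux {adverb,preposition}; 4:veeshprei {preposition}; 5:veeshprei {preposition}; 6:slauspout {determiner,adverb}; 7:snourn {determiner,preposition}; 8:sniam {determiner}; 9:stauvrosk {adverb}; 10:grun {determiner,preposition}.
Position 10: tagging it determiner would leave rule 4 unsatisfiable, so it must be preposition.
Position 1: the remaining choice is settled jointly with positions 2, 3, 6, 7 — only adverb at position 1 is part of a tagging that satisfies every rule.
The only consistent sequence is: adverb preposition adverb preposition preposition adverb preposition determiner adverb preposition.
Check: rule 1 satisfied; rule 2 satisfied; rule 3 satisfied; rule 4 satisfied; rule 5 satisfied.

adverb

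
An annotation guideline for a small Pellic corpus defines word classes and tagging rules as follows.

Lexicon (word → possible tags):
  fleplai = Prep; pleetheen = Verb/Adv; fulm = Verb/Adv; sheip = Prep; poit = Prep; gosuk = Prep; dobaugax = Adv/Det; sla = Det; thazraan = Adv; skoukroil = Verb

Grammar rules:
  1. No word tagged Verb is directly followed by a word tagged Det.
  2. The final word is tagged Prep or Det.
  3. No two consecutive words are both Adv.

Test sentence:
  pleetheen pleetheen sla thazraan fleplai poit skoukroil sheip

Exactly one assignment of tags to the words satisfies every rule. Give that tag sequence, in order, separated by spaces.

Verb Adv Det Adv Prep Prep Verb Prep

Candidates per position — 1:pleetheen {Verb,Adv}; 2:pleetheen {Verb,Adv}; 3:sla {Det}; 4:thazraan {Adv}; 5:fleplai {Prep}; 6:poit {Prep}; 7:skoukroil {Verb}; 8:sheip {Prep}.
Position 2: Verb is ruled out by rule 1; that leaves Adv.
Position 1: Adv is ruled out by rule 3; that leaves Verb.
The unique satisfying tagging is: Verb Adv Det Adv Prep Prep Verb Prep.
Verifying each rule — rule 1 ✓; rule 2 ✓; rule 3 ✓.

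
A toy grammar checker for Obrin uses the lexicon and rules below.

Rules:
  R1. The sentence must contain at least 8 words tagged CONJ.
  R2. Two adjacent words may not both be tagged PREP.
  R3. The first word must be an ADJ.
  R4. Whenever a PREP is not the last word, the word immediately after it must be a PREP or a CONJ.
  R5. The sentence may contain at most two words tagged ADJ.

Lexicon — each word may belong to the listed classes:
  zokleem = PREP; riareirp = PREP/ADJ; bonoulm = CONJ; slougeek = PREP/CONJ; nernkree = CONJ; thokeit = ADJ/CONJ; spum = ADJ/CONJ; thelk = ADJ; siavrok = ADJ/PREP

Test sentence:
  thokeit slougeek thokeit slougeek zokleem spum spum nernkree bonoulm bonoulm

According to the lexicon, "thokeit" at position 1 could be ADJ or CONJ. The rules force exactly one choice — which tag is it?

Candidates per position — 1:thokeit {ADJ,CONJ}; 2:slougeek {PREP,CONJ}; 3:thokeit {ADJ,CONJ}; 4:slougeek {PREP,CONJ}; 5:zokleem {PREP}; 6:spum {ADJ,CONJ}; 7:spum {ADJ,CONJ}; 8:nernkree {CONJ}; 9:bonoulm {CONJ}; 10:bonoulm {CONJ}.
If word 1 were CONJ, no tagging could satisfy rule 3; so word 1 is ADJ.
If word 2 were PREP, no tagging could satisfy rule 1; so word 2 is CONJ.
If word 3 were ADJ, no tagging could satisfy rule 1; so word 3 is CONJ.
If word 4 were PREP, no tagging could satisfy rule 1; so word 4 is CONJ.
If word 6 were ADJ, no tagging could satisfy rule 1; so word 6 is CONJ.
If word 7 were ADJ, no tagging could satisfy rule 1; so word 7 is CONJ.
The unique satisfying tagging is: ADJ CONJ CONJ CONJ PREP CONJ CONJ CONJ CONJ CONJ.
Verifying each rule — rule 1 ok; rule 2 ok; rule 3 ok; rule 4 ok; rule 5 ok.

ADJ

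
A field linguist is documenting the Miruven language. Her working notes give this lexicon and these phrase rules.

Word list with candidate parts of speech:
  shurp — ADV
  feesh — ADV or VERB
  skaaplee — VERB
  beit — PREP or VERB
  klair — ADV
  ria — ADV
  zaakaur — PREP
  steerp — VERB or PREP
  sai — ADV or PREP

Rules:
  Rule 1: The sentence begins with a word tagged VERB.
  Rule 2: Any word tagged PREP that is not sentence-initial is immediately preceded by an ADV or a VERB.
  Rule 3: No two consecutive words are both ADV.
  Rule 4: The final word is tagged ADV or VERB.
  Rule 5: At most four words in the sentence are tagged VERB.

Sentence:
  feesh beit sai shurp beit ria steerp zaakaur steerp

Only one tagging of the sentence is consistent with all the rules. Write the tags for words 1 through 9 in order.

Candidates per position — 1:feesh {ADV,VERB}; 2:beit {PREP,VERB}; 3:sai {ADV,PREP}; 4:shurp {ADV}; 5:beit {PREP,VERB}; 6:ria {ADV}; 7:steerp {VERB,PREP}; 8:zaakaur {PREP}; 9:steerp {VERB,PREP}.
If word 1 were ADV, no tagging could satisfy rule 1; so word 1 is VERB.
If word 3 were ADV, no tagging could satisfy rule 3; so word 3 is PREP.
If word 7 were PREP, no tagging could satisfy rule 2; so word 7 is VERB.
If word 9 were PREP, no tagging could satisfy rule 2; so word 9 is VERB.
If word 2 were PREP, no tagging could satisfy rule 2; so word 2 is VERB.
If word 5 were VERB, no tagging could satisfy rule 5; so word 5 is PREP.
That leaves exactly one tagging: VERB VERB PREP ADV PREP ADV VERB PREP VERB.
Rule-by-rule: rule 1 ✓; rule 2 ✓; rule 3 ✓; rule 4 ✓; rule 5 ✓.

VERB VERB PREP ADV PREP ADV VERB PREP VERB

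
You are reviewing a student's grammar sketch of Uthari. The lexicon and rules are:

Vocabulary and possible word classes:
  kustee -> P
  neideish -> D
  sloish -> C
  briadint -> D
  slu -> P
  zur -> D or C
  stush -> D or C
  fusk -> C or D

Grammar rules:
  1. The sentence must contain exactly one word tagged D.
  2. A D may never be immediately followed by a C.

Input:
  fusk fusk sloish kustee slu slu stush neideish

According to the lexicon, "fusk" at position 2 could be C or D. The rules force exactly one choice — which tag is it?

C

Candidates per position — 1:fusk {C,D}; 2:fusk {C,D}; 3:sloish {C}; 4:kustee {P}; 5:slu {P}; 6:slu {P}; 7:stush {D,C}; 8:neideish {D}.
Position 1: D is ruled out by rule 1; that leaves C.
Position 2: D is ruled out by rule 1; that leaves C.
Position 7: D is ruled out by rule 1; that leaves C.
The only consistent sequence is: C C C P P P C D.
Checking: rule 1 holds; rule 2 holds.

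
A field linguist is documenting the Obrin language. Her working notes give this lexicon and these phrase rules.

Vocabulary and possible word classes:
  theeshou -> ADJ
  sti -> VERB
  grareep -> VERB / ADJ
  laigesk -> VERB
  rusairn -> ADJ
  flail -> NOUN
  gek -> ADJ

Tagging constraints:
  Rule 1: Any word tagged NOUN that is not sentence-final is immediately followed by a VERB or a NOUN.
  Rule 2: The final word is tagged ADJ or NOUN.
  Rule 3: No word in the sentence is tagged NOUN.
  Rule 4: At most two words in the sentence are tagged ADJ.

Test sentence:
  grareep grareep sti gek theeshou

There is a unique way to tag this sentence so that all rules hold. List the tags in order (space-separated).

Candidates per position — 1:grareep {VERB,ADJ}; 2:grareep {VERB,ADJ}; 3:sti {VERB}; 4:gek {ADJ}; 5:theeshou {ADJ}.
If word 1 were ADJ, no tagging could satisfy rule 4; so word 1 is VERB.
If word 2 were ADJ, no tagging could satisfy rule 4; so word 2 is VERB.
The unique satisfying tagging is: VERB VERB VERB ADJ ADJ.
Verifying each rule — rule 1 holds; rule 2 holds; rule 3 holds; rule 4 holds.

VERB VERB VERB ADJ ADJ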